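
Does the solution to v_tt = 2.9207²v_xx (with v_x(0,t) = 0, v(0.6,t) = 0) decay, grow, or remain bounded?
v oscillates (no decay). Energy is conserved; the solution oscillates indefinitely as standing waves.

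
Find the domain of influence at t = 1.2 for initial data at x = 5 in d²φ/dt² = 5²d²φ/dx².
Domain of influence: [-1, 11]. Data at x = 5 spreads outward at speed 5.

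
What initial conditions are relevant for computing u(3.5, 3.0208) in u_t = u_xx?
The entire real line. The heat equation has infinite propagation speed: any initial disturbance instantly affects all points (though exponentially small far away).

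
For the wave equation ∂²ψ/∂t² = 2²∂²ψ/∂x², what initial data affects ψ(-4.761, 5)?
Domain of dependence: [-14.761, 5.239]. Signals travel at speed 2, so data within |x - -4.761| ≤ 2·5 = 10 can reach the point.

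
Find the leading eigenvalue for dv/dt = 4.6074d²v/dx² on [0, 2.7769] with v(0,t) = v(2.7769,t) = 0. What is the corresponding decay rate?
Eigenvalues: λₙ = 4.6074n²π²/2.7769².
First three modes:
  n=1: λ₁ = 4.6074π²/2.7769² ≈ 5.897
  n=2: λ₂ = 18.4296π²/2.7769² ≈ 23.588 (4× faster decay)
  n=3: λ₃ = 41.4666π²/2.7769² ≈ 53.073 (9× faster decay)
As t → ∞, higher modes decay exponentially faster. The n=1 mode dominates: v ~ c₁ sin(πx/2.7769) e^{-λ₁t}.
Decay rate: λ₁ = 4.6074π²/2.7769² ≈ 5.897.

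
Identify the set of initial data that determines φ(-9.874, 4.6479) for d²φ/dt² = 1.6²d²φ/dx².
Domain of dependence: [-17.31064, -2.43736]. Signals travel at speed 1.6, so data within |x - -9.874| ≤ 1.6·4.6479 = 7.43664 can reach the point.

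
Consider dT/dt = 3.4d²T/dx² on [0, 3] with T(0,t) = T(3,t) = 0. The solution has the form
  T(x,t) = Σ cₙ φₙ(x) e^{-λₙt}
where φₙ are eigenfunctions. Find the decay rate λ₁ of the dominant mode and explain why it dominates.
Eigenvalues: λₙ = 3.4n²π²/3².
First three modes:
  n=1: λ₁ = 3.4π²/3² ≈ 3.729
  n=2: λ₂ = 13.6π²/3² ≈ 14.914 (4× faster decay)
  n=3: λ₃ = 30.6π²/3² ≈ 33.557 (9× faster decay)
As t → ∞, higher modes decay exponentially faster. The n=1 mode dominates: T ~ c₁ sin(πx/3) e^{-λ₁t}.
Decay rate: λ₁ = 3.4π²/3² ≈ 3.729.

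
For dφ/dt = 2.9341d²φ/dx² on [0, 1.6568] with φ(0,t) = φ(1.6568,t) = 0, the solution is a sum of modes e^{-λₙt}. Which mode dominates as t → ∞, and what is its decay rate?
Eigenvalues: λₙ = 2.9341n²π²/1.6568².
First three modes:
  n=1: λ₁ = 2.9341π²/1.6568² ≈ 10.55
  n=2: λ₂ = 11.7364π²/1.6568² ≈ 42.198 (4× faster decay)
  n=3: λ₃ = 26.4069π²/1.6568² ≈ 94.946 (9× faster decay)
As t → ∞, higher modes decay exponentially faster. The n=1 mode dominates: φ ~ c₁ sin(πx/1.6568) e^{-λ₁t}.
Decay rate: λ₁ = 2.9341π²/1.6568² ≈ 10.55.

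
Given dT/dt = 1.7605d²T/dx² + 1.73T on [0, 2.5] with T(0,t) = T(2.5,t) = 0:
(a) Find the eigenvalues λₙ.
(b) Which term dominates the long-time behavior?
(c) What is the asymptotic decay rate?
Eigenvalues: λₙ = 1.7605n²π²/2.5² - 1.73.
First three modes:
  n=1: λ₁ = 1.7605π²/2.5² - 1.73 ≈ 1.05
  n=2: λ₂ = 7.042π²/2.5² - 1.73 ≈ 9.39
  n=3: λ₃ = 15.8445π²/2.5² - 1.73 ≈ 23.291
Since 1.7605π²/2.5² ≈ 2.78 > 1.73, all λₙ > 0.
The n=1 mode decays slowest → dominates as t → ∞.
Asymptotic: T ~ c₁ sin(πx/2.5) e^{-λ₁t} with decay rate λ₁ ≈ 1.05.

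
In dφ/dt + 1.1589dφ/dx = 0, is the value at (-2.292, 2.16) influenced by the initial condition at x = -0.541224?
No. Only data at x = -4.795224 affects (-2.292, 2.16). Advection has one-way propagation along characteristics.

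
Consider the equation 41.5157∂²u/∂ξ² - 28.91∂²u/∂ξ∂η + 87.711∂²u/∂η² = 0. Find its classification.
Elliptic. (A = 41.5157, B = -28.91, C = 87.711 gives B² - 4AC = -13729.7461508.)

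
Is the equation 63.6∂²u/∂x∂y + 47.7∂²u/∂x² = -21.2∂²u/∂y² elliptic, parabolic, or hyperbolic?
Rewriting in standard form: 47.7∂²u/∂x² + 63.6∂²u/∂x∂y + 21.2∂²u/∂y² = 0. Computing B² - 4AC with A = 47.7, B = 63.6, C = 21.2: discriminant = 0 (zero). Answer: parabolic.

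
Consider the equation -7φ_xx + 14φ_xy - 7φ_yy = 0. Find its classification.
Parabolic. (A = -7, B = 14, C = -7 gives B² - 4AC = 0.)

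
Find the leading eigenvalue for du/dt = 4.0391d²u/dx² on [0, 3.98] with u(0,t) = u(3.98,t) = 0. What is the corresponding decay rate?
Eigenvalues: λₙ = 4.0391n²π²/3.98².
First three modes:
  n=1: λ₁ = 4.0391π²/3.98² ≈ 2.517
  n=2: λ₂ = 16.1564π²/3.98² ≈ 10.066 (4× faster decay)
  n=3: λ₃ = 36.3519π²/3.98² ≈ 22.65 (9× faster decay)
As t → ∞, higher modes decay exponentially faster. The n=1 mode dominates: u ~ c₁ sin(πx/3.98) e^{-λ₁t}.
Decay rate: λ₁ = 4.0391π²/3.98² ≈ 2.517.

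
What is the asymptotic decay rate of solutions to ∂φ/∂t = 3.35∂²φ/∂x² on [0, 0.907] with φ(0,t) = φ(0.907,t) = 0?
Eigenvalues: λₙ = 3.35n²π²/0.907².
First three modes:
  n=1: λ₁ = 3.35π²/0.907² ≈ 40.191
  n=2: λ₂ = 13.4π²/0.907² ≈ 160.764 (4× faster decay)
  n=3: λ₃ = 30.15π²/0.907² ≈ 361.72 (9× faster decay)
As t → ∞, higher modes decay exponentially faster. The n=1 mode dominates: φ ~ c₁ sin(πx/0.907) e^{-λ₁t}.
Decay rate: λ₁ = 3.35π²/0.907² ≈ 40.191.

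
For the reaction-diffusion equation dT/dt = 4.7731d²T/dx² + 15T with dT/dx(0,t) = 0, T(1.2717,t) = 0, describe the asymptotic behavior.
T grows unboundedly. Reaction dominates diffusion (r=15 > κπ²/(4L²)≈7.28); solution grows exponentially.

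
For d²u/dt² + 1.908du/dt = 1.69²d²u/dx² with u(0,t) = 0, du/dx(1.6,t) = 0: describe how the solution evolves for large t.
u → 0. Damping (γ=1.908) dissipates energy; oscillations decay exponentially.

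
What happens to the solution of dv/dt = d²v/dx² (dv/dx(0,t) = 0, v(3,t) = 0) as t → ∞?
v → 0. Heat escapes through the Dirichlet boundary.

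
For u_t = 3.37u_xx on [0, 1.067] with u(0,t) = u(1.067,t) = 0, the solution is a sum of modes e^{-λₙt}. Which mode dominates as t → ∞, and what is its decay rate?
Eigenvalues: λₙ = 3.37n²π²/1.067².
First three modes:
  n=1: λ₁ = 3.37π²/1.067² ≈ 29.215
  n=2: λ₂ = 13.48π²/1.067² ≈ 116.859 (4× faster decay)
  n=3: λ₃ = 30.33π²/1.067² ≈ 262.932 (9× faster decay)
As t → ∞, higher modes decay exponentially faster. The n=1 mode dominates: u ~ c₁ sin(πx/1.067) e^{-λ₁t}.
Decay rate: λ₁ = 3.37π²/1.067² ≈ 29.215.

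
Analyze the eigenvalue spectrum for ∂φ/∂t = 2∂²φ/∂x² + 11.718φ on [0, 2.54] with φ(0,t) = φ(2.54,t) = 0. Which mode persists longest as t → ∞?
Eigenvalues: λₙ = 2n²π²/2.54² - 11.718.
First three modes:
  n=1: λ₁ = 2π²/2.54² - 11.718 ≈ -8.658
  n=2: λ₂ = 8π²/2.54² - 11.718 ≈ 0.52
  n=3: λ₃ = 18π²/2.54² - 11.718 ≈ 15.818
Since 2π²/2.54² ≈ 3.06 < 11.718, λ₁ < 0.
The n=1 mode grows fastest (−λₙ is largest for n=1) → dominates.
Asymptotic: φ ~ c₁ sin(πx/2.54) e^{8.658t} (exponential growth at rate −λ₁ ≈ 8.658).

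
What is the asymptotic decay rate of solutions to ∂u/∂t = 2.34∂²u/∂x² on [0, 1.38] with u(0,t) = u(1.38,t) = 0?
Eigenvalues: λₙ = 2.34n²π²/1.38².
First three modes:
  n=1: λ₁ = 2.34π²/1.38² ≈ 12.127
  n=2: λ₂ = 9.36π²/1.38² ≈ 48.508 (4× faster decay)
  n=3: λ₃ = 21.06π²/1.38² ≈ 109.144 (9× faster decay)
As t → ∞, higher modes decay exponentially faster. The n=1 mode dominates: u ~ c₁ sin(πx/1.38) e^{-λ₁t}.
Decay rate: λ₁ = 2.34π²/1.38² ≈ 12.127.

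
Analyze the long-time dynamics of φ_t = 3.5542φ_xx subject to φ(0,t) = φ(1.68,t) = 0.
Long-time behavior: φ → 0. Heat diffuses out through both boundaries.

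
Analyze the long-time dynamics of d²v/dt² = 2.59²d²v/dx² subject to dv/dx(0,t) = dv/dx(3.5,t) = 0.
Long-time behavior: v oscillates about a mean that drifts linearly in t (generically unbounded; no decay). There is no damping, so the nonconstant modes persist as standing waves (energy conserved, no decay). But with Neumann conditions at both ends the constant mode has eigenvalue 0: the spatial mean M(t) of v satisfies M'' = 0, so M(t) = M(0) + M'(0)·t. Unless the initial velocity has zero mean (∫v_t(x,0)dx = 0), the solution grows linearly in t (unbounded, though not exponentially); if it does have zero mean, the solution stays bounded and simply oscillates.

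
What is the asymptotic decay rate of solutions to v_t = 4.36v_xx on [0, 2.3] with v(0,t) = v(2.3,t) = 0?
Eigenvalues: λₙ = 4.36n²π²/2.3².
First three modes:
  n=1: λ₁ = 4.36π²/2.3² ≈ 8.134
  n=2: λ₂ = 17.44π²/2.3² ≈ 32.538 (4× faster decay)
  n=3: λ₃ = 39.24π²/2.3² ≈ 73.21 (9× faster decay)
As t → ∞, higher modes decay exponentially faster. The n=1 mode dominates: v ~ c₁ sin(πx/2.3) e^{-λ₁t}.
Decay rate: λ₁ = 4.36π²/2.3² ≈ 8.134.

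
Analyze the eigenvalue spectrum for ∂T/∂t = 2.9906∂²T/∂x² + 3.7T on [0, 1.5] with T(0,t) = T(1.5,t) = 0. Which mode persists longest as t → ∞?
Eigenvalues: λₙ = 2.9906n²π²/1.5² - 3.7.
First three modes:
  n=1: λ₁ = 2.9906π²/1.5² - 3.7 ≈ 9.418
  n=2: λ₂ = 11.9624π²/1.5² - 3.7 ≈ 48.773
  n=3: λ₃ = 26.9154π²/1.5² - 3.7 ≈ 114.364
Since 2.9906π²/1.5² ≈ 13.118 > 3.7, all λₙ > 0.
The n=1 mode decays slowest → dominates as t → ∞.
Asymptotic: T ~ c₁ sin(πx/1.5) e^{-λ₁t} with decay rate λ₁ ≈ 9.418.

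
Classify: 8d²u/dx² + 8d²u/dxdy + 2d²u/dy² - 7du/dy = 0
Parabolic (discriminant = 0).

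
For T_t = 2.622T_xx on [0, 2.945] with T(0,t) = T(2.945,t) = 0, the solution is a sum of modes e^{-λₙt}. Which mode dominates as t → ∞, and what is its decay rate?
Eigenvalues: λₙ = 2.622n²π²/2.945².
First three modes:
  n=1: λ₁ = 2.622π²/2.945² ≈ 2.984
  n=2: λ₂ = 10.488π²/2.945² ≈ 11.935 (4× faster decay)
  n=3: λ₃ = 23.598π²/2.945² ≈ 26.854 (9× faster decay)
As t → ∞, higher modes decay exponentially faster. The n=1 mode dominates: T ~ c₁ sin(πx/2.945) e^{-λ₁t}.
Decay rate: λ₁ = 2.622π²/2.945² ≈ 2.984.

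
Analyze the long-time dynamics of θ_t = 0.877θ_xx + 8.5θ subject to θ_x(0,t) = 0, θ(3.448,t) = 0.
Long-time behavior: θ grows unboundedly. Reaction dominates diffusion (r=8.5 > κπ²/(4L²)≈0.18); solution grows exponentially.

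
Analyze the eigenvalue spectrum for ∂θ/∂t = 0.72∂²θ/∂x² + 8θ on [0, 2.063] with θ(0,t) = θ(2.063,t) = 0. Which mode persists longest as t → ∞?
Eigenvalues: λₙ = 0.72n²π²/2.063² - 8.
First three modes:
  n=1: λ₁ = 0.72π²/2.063² - 8 ≈ -6.33
  n=2: λ₂ = 2.88π²/2.063² - 8 ≈ -1.321
  n=3: λ₃ = 6.48π²/2.063² - 8 ≈ 7.027
Since 0.72π²/2.063² ≈ 1.67 < 8, λ₁ < 0.
The n=1 mode grows fastest (−λₙ is largest for n=1) → dominates.
Asymptotic: θ ~ c₁ sin(πx/2.063) e^{6.33t} (exponential growth at rate −λ₁ ≈ 6.33).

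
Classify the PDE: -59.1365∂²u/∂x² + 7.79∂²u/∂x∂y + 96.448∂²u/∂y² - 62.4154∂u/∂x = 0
A = -59.1365, B = 7.79, C = 96.448. Discriminant B² - 4AC = 22875.072708. Since 22875.072708 > 0, hyperbolic.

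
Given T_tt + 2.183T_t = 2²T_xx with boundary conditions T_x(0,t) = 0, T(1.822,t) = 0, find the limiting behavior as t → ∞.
T → 0. Damping (γ=2.183) dissipates energy; oscillations decay exponentially.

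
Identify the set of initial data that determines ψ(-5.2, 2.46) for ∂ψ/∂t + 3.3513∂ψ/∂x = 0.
A single point: x = -13.444198. The characteristic through (-5.2, 2.46) is x - 3.3513t = const, so x = -5.2 - 3.3513·2.46 = -13.444198.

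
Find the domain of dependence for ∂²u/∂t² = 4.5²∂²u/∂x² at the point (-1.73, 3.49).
Domain of dependence: [-17.435, 13.975]. Signals travel at speed 4.5, so data within |x - -1.73| ≤ 4.5·3.49 = 15.705 can reach the point.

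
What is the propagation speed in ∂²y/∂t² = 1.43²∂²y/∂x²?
Speed = 1.43. Information travels along characteristics x = x₀ ± 1.43t.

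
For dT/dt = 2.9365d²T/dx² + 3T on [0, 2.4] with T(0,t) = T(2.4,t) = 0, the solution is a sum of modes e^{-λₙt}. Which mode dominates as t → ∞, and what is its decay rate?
Eigenvalues: λₙ = 2.9365n²π²/2.4² - 3.
First three modes:
  n=1: λ₁ = 2.9365π²/2.4² - 3 ≈ 2.032
  n=2: λ₂ = 11.746π²/2.4² - 3 ≈ 17.126
  n=3: λ₃ = 26.4285π²/2.4² - 3 ≈ 42.285
Since 2.9365π²/2.4² ≈ 5.032 > 3, all λₙ > 0.
The n=1 mode decays slowest → dominates as t → ∞.
Asymptotic: T ~ c₁ sin(πx/2.4) e^{-λ₁t} with decay rate λ₁ ≈ 2.032.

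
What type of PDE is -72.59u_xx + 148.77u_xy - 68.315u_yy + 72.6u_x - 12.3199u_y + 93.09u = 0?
With A = -72.59, B = 148.77, C = -68.315, the discriminant is 2296.5695. This is a hyperbolic PDE.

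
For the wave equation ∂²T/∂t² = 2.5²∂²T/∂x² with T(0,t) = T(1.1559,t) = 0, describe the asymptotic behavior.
T oscillates (no decay). Energy is conserved; the solution oscillates indefinitely as standing waves.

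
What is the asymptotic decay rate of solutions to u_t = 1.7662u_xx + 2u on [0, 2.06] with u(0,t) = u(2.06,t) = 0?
Eigenvalues: λₙ = 1.7662n²π²/2.06² - 2.
First three modes:
  n=1: λ₁ = 1.7662π²/2.06² - 2 ≈ 2.108
  n=2: λ₂ = 7.0648π²/2.06² - 2 ≈ 14.431
  n=3: λ₃ = 15.8958π²/2.06² - 2 ≈ 34.97
Since 1.7662π²/2.06² ≈ 4.108 > 2, all λₙ > 0.
The n=1 mode decays slowest → dominates as t → ∞.
Asymptotic: u ~ c₁ sin(πx/2.06) e^{-λ₁t} with decay rate λ₁ ≈ 2.108.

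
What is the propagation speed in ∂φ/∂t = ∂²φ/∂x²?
Infinite. The heat equation is parabolic, not hyperbolic, so disturbances propagate instantly.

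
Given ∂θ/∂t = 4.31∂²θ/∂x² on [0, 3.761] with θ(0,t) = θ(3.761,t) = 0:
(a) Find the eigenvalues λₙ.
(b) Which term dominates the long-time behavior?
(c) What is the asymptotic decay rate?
Eigenvalues: λₙ = 4.31n²π²/3.761².
First three modes:
  n=1: λ₁ = 4.31π²/3.761² ≈ 3.007
  n=2: λ₂ = 17.24π²/3.761² ≈ 12.029 (4× faster decay)
  n=3: λ₃ = 38.79π²/3.761² ≈ 27.065 (9× faster decay)
As t → ∞, higher modes decay exponentially faster. The n=1 mode dominates: θ ~ c₁ sin(πx/3.761) e^{-λ₁t}.
Decay rate: λ₁ = 4.31π²/3.761² ≈ 3.007.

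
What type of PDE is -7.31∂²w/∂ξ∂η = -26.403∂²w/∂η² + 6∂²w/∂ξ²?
Rewriting in standard form: -6∂²w/∂ξ² - 7.31∂²w/∂ξ∂η + 26.403∂²w/∂η² = 0. With A = -6, B = -7.31, C = 26.403, the discriminant is 687.1081. This is a hyperbolic PDE.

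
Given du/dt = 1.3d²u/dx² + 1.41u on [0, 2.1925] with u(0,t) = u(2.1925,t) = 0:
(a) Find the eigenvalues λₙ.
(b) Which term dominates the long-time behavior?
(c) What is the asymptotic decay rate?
Eigenvalues: λₙ = 1.3n²π²/2.1925² - 1.41.
First three modes:
  n=1: λ₁ = 1.3π²/2.1925² - 1.41 ≈ 1.259
  n=2: λ₂ = 5.2π²/2.1925² - 1.41 ≈ 9.266
  n=3: λ₃ = 11.7π²/2.1925² - 1.41 ≈ 22.612
Since 1.3π²/2.1925² ≈ 2.669 > 1.41, all λₙ > 0.
The n=1 mode decays slowest → dominates as t → ∞.
Asymptotic: u ~ c₁ sin(πx/2.1925) e^{-λ₁t} with decay rate λ₁ ≈ 1.259.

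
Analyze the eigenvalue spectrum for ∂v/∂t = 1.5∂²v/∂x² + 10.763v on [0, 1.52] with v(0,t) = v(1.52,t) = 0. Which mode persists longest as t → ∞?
Eigenvalues: λₙ = 1.5n²π²/1.52² - 10.763.
First three modes:
  n=1: λ₁ = 1.5π²/1.52² - 10.763 ≈ -4.355
  n=2: λ₂ = 6π²/1.52² - 10.763 ≈ 14.868
  n=3: λ₃ = 13.5π²/1.52² - 10.763 ≈ 46.907
Since 1.5π²/1.52² ≈ 6.408 < 10.763, λ₁ < 0.
The n=1 mode grows fastest (−λₙ is largest for n=1) → dominates.
Asymptotic: v ~ c₁ sin(πx/1.52) e^{4.355t} (exponential growth at rate −λ₁ ≈ 4.355).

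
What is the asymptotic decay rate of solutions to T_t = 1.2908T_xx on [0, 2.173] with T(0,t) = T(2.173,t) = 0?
Eigenvalues: λₙ = 1.2908n²π²/2.173².
First three modes:
  n=1: λ₁ = 1.2908π²/2.173² ≈ 2.698
  n=2: λ₂ = 5.1632π²/2.173² ≈ 10.792 (4× faster decay)
  n=3: λ₃ = 11.6172π²/2.173² ≈ 24.282 (9× faster decay)
As t → ∞, higher modes decay exponentially faster. The n=1 mode dominates: T ~ c₁ sin(πx/2.173) e^{-λ₁t}.
Decay rate: λ₁ = 1.2908π²/2.173² ≈ 2.698.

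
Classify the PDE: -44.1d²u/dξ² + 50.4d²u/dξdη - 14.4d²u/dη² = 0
A = -44.1, B = 50.4, C = -14.4. Discriminant B² - 4AC = 0. Since 0 = 0, parabolic.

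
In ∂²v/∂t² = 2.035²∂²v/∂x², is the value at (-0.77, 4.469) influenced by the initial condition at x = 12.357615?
No. The domain of dependence is [-9.864415, 8.324415], and 12.357615 is outside this interval.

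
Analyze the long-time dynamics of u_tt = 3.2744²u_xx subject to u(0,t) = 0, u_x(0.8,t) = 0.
Long-time behavior: u oscillates (no decay). Energy is conserved; the solution oscillates indefinitely as standing waves.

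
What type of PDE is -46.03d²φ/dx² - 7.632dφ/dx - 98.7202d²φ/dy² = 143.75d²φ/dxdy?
Rewriting in standard form: -46.03d²φ/dx² - 143.75d²φ/dxdy - 98.7202d²φ/dy² - 7.632dφ/dx = 0. With A = -46.03, B = -143.75, C = -98.7202, the discriminant is 2487.699276. This is a hyperbolic PDE.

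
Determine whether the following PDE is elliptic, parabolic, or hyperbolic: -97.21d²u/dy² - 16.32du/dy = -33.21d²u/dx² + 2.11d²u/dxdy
Rewriting in standard form: 33.21d²u/dx² - 2.11d²u/dxdy - 97.21d²u/dy² - 16.32du/dy = 0. Coefficients: A = 33.21, B = -2.11, C = -97.21. B² - 4AC = 12917.8285, which is positive, so the equation is hyperbolic.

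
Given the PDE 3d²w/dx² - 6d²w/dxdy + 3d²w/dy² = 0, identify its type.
The second-order coefficients are A = 3, B = -6, C = 3. Since B² - 4AC = 0 = 0, this is a parabolic PDE.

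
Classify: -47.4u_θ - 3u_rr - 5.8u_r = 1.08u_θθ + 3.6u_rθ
Rewriting in standard form: -3u_rr - 3.6u_rθ - 1.08u_θθ - 5.8u_r - 47.4u_θ = 0. Parabolic (discriminant = 0).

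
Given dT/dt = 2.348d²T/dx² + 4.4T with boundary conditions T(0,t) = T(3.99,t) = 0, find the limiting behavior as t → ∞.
T grows unboundedly. Reaction dominates diffusion (r=4.4 > κπ²/L²≈1.46); solution grows exponentially.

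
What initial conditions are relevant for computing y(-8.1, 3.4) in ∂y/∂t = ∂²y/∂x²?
The entire real line. The heat equation has infinite propagation speed: any initial disturbance instantly affects all points (though exponentially small far away).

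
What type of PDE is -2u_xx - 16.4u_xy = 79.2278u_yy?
Rewriting in standard form: -2u_xx - 16.4u_xy - 79.2278u_yy = 0. With A = -2, B = -16.4, C = -79.2278, the discriminant is -364.8624. This is an elliptic PDE.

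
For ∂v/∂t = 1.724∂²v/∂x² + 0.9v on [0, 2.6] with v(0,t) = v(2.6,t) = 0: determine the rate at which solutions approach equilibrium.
Eigenvalues: λₙ = 1.724n²π²/2.6² - 0.9.
First three modes:
  n=1: λ₁ = 1.724π²/2.6² - 0.9 ≈ 1.617
  n=2: λ₂ = 6.896π²/2.6² - 0.9 ≈ 9.168
  n=3: λ₃ = 15.516π²/2.6² - 0.9 ≈ 21.753
Since 1.724π²/2.6² ≈ 2.517 > 0.9, all λₙ > 0.
The n=1 mode decays slowest → dominates as t → ∞.
Asymptotic: v ~ c₁ sin(πx/2.6) e^{-λ₁t} with decay rate λ₁ ≈ 1.617.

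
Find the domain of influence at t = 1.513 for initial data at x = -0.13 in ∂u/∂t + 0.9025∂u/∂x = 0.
At x = 1.2354825. The characteristic carries data from (-0.13, 0) to (1.2354825, 1.513).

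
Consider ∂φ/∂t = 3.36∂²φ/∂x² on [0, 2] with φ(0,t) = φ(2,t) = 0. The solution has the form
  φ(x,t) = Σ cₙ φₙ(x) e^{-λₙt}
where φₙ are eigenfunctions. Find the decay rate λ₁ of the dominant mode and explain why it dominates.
Eigenvalues: λₙ = 3.36n²π²/2².
First three modes:
  n=1: λ₁ = 3.36π²/2² ≈ 8.29
  n=2: λ₂ = 13.44π²/2² ≈ 33.162 (4× faster decay)
  n=3: λ₃ = 30.24π²/2² ≈ 74.614 (9× faster decay)
As t → ∞, higher modes decay exponentially faster. The n=1 mode dominates: φ ~ c₁ sin(πx/2) e^{-λ₁t}.
Decay rate: λ₁ = 3.36π²/2² ≈ 8.29.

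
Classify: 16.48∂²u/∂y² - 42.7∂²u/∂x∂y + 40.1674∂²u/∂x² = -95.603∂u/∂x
Rewriting in standard form: 40.1674∂²u/∂x² - 42.7∂²u/∂x∂y + 16.48∂²u/∂y² + 95.603∂u/∂x = 0. Elliptic (discriminant = -824.545008).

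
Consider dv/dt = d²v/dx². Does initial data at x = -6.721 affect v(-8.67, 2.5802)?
Yes, for any finite x. The heat equation has infinite propagation speed, so all initial data affects all points at any t > 0.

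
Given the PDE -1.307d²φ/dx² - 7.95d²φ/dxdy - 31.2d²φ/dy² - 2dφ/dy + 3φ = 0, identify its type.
The second-order coefficients are A = -1.307, B = -7.95, C = -31.2. Since B² - 4AC = -99.9111 < 0, this is an elliptic PDE.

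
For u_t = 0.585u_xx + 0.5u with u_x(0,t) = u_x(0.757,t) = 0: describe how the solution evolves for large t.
u grows unboundedly. With Neumann BCs the constant mode has diffusion eigenvalue 0, so any r > 0 makes it grow like e^(0.5t); solution grows exponentially.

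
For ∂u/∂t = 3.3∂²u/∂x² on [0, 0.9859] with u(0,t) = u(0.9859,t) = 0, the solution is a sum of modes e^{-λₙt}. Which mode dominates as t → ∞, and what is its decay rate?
Eigenvalues: λₙ = 3.3n²π²/0.9859².
First three modes:
  n=1: λ₁ = 3.3π²/0.9859² ≈ 33.508
  n=2: λ₂ = 13.2π²/0.9859² ≈ 134.032 (4× faster decay)
  n=3: λ₃ = 29.7π²/0.9859² ≈ 301.572 (9× faster decay)
As t → ∞, higher modes decay exponentially faster. The n=1 mode dominates: u ~ c₁ sin(πx/0.9859) e^{-λ₁t}.
Decay rate: λ₁ = 3.3π²/0.9859² ≈ 33.508.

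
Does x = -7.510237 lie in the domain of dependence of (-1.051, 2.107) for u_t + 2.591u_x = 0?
No. Only data at x = -6.510237 affects (-1.051, 2.107). Advection has one-way propagation along characteristics.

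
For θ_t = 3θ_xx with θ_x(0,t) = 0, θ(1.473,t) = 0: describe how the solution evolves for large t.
θ → 0. Heat escapes through the Dirichlet boundary.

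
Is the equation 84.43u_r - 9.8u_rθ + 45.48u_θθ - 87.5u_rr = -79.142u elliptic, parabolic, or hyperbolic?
Rewriting in standard form: -87.5u_rr - 9.8u_rθ + 45.48u_θθ + 84.43u_r + 79.142u = 0. Computing B² - 4AC with A = -87.5, B = -9.8, C = 45.48: discriminant = 16014.04 (positive). Answer: hyperbolic.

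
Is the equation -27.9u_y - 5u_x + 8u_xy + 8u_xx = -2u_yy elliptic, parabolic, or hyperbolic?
Rewriting in standard form: 8u_xx + 8u_xy + 2u_yy - 5u_x - 27.9u_y = 0. Computing B² - 4AC with A = 8, B = 8, C = 2: discriminant = 0 (zero). Answer: parabolic.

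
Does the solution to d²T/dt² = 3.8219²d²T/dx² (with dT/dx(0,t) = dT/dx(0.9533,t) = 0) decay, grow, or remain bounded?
T oscillates about a mean that drifts linearly in t (generically unbounded; no decay). There is no damping, so the nonconstant modes persist as standing waves (energy conserved, no decay). But with Neumann conditions at both ends the constant mode has eigenvalue 0: the spatial mean M(t) of T satisfies M'' = 0, so M(t) = M(0) + M'(0)·t. Unless the initial velocity has zero mean (∫T_t(x,0)dx = 0), the solution grows linearly in t (unbounded, though not exponentially); if it does have zero mean, the solution stays bounded and simply oscillates.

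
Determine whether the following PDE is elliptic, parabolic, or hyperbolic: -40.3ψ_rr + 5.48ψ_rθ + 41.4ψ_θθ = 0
Coefficients: A = -40.3, B = 5.48, C = 41.4. B² - 4AC = 6703.7104, which is positive, so the equation is hyperbolic.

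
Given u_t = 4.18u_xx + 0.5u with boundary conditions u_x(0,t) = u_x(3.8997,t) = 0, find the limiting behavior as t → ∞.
u grows unboundedly. With Neumann BCs the constant mode has diffusion eigenvalue 0, so any r > 0 makes it grow like e^(0.5t); solution grows exponentially.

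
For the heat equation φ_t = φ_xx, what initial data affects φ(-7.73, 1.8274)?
The entire real line. The heat equation has infinite propagation speed: any initial disturbance instantly affects all points (though exponentially small far away).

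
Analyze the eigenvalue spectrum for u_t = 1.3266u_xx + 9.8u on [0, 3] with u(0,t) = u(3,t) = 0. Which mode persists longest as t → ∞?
Eigenvalues: λₙ = 1.3266n²π²/3² - 9.8.
First three modes:
  n=1: λ₁ = 1.3266π²/3² - 9.8 ≈ -8.345
  n=2: λ₂ = 5.3064π²/3² - 9.8 ≈ -3.981
  n=3: λ₃ = 11.9394π²/3² - 9.8 ≈ 3.293
Since 1.3266π²/3² ≈ 1.455 < 9.8, λ₁ < 0.
The n=1 mode grows fastest (−λₙ is largest for n=1) → dominates.
Asymptotic: u ~ c₁ sin(πx/3) e^{8.345t} (exponential growth at rate −λ₁ ≈ 8.345).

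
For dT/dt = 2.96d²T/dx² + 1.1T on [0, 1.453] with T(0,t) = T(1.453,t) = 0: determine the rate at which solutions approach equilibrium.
Eigenvalues: λₙ = 2.96n²π²/1.453² - 1.1.
First three modes:
  n=1: λ₁ = 2.96π²/1.453² - 1.1 ≈ 12.738
  n=2: λ₂ = 11.84π²/1.453² - 1.1 ≈ 54.25
  n=3: λ₃ = 26.64π²/1.453² - 1.1 ≈ 123.438
Since 2.96π²/1.453² ≈ 13.838 > 1.1, all λₙ > 0.
The n=1 mode decays slowest → dominates as t → ∞.
Asymptotic: T ~ c₁ sin(πx/1.453) e^{-λ₁t} with decay rate λ₁ ≈ 12.738.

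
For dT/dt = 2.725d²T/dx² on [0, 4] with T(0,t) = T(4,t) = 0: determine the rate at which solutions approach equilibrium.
Eigenvalues: λₙ = 2.725n²π²/4².
First three modes:
  n=1: λ₁ = 2.725π²/4² ≈ 1.681
  n=2: λ₂ = 10.9π²/4² ≈ 6.724 (4× faster decay)
  n=3: λ₃ = 24.525π²/4² ≈ 15.128 (9× faster decay)
As t → ∞, higher modes decay exponentially faster. The n=1 mode dominates: T ~ c₁ sin(πx/4) e^{-λ₁t}.
Decay rate: λ₁ = 2.725π²/4² ≈ 1.681.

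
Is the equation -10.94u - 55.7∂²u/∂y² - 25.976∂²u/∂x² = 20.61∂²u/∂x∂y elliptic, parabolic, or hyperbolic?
Rewriting in standard form: -25.976∂²u/∂x² - 20.61∂²u/∂x∂y - 55.7∂²u/∂y² - 10.94u = 0. Computing B² - 4AC with A = -25.976, B = -20.61, C = -55.7: discriminant = -5362.6807 (negative). Answer: elliptic.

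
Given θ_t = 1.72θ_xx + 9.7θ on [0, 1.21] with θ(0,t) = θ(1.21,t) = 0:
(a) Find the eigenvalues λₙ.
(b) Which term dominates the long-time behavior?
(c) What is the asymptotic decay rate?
Eigenvalues: λₙ = 1.72n²π²/1.21² - 9.7.
First three modes:
  n=1: λ₁ = 1.72π²/1.21² - 9.7 ≈ 1.895
  n=2: λ₂ = 6.88π²/1.21² - 9.7 ≈ 36.679
  n=3: λ₃ = 15.48π²/1.21² - 9.7 ≈ 94.652
Since 1.72π²/1.21² ≈ 11.595 > 9.7, all λₙ > 0.
The n=1 mode decays slowest → dominates as t → ∞.
Asymptotic: θ ~ c₁ sin(πx/1.21) e^{-λ₁t} with decay rate λ₁ ≈ 1.895.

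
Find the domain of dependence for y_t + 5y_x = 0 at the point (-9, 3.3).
A single point: x = -25.5. The characteristic through (-9, 3.3) is x - 5t = const, so x = -9 - 5·3.3 = -25.5.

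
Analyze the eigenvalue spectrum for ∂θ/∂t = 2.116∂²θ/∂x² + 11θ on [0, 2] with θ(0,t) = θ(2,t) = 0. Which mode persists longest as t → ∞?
Eigenvalues: λₙ = 2.116n²π²/2² - 11.
First three modes:
  n=1: λ₁ = 2.116π²/2² - 11 ≈ -5.779
  n=2: λ₂ = 8.464π²/2² - 11 ≈ 9.884
  n=3: λ₃ = 19.044π²/2² - 11 ≈ 35.989
Since 2.116π²/2² ≈ 5.221 < 11, λ₁ < 0.
The n=1 mode grows fastest (−λₙ is largest for n=1) → dominates.
Asymptotic: θ ~ c₁ sin(πx/2) e^{5.779t} (exponential growth at rate −λ₁ ≈ 5.779).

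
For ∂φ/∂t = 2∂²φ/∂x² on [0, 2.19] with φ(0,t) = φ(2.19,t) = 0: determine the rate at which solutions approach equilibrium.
Eigenvalues: λₙ = 2n²π²/2.19².
First three modes:
  n=1: λ₁ = 2π²/2.19² ≈ 4.116
  n=2: λ₂ = 8π²/2.19² ≈ 16.463 (4× faster decay)
  n=3: λ₃ = 18π²/2.19² ≈ 37.041 (9× faster decay)
As t → ∞, higher modes decay exponentially faster. The n=1 mode dominates: φ ~ c₁ sin(πx/2.19) e^{-λ₁t}.
Decay rate: λ₁ = 2π²/2.19² ≈ 4.116.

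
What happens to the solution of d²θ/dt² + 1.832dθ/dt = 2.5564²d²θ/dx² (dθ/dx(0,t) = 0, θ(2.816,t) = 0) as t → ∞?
θ → 0. Damping (γ=1.832) dissipates energy; oscillations decay exponentially.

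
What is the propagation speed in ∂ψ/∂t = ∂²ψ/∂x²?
Infinite. The heat equation is parabolic, not hyperbolic, so disturbances propagate instantly.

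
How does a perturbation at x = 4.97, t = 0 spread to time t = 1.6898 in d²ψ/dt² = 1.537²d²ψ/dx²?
Domain of influence: [2.3727774, 7.5672226]. Data at x = 4.97 spreads outward at speed 1.537.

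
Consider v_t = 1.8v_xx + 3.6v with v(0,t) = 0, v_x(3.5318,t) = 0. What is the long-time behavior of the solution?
As t → ∞, v grows unboundedly. Reaction dominates diffusion (r=3.6 > κπ²/(4L²)≈0.36); solution grows exponentially.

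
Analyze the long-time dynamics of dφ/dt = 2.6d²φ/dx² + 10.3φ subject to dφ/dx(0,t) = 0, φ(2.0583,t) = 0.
Long-time behavior: φ grows unboundedly. Reaction dominates diffusion (r=10.3 > κπ²/(4L²)≈1.51); solution grows exponentially.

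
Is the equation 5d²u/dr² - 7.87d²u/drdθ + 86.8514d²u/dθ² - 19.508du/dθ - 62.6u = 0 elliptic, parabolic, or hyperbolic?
Computing B² - 4AC with A = 5, B = -7.87, C = 86.8514: discriminant = -1675.0911 (negative). Answer: elliptic.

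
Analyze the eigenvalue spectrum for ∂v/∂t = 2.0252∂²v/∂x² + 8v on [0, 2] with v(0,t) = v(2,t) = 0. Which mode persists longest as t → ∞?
Eigenvalues: λₙ = 2.0252n²π²/2² - 8.
First three modes:
  n=1: λ₁ = 2.0252π²/2² - 8 ≈ -3.003
  n=2: λ₂ = 8.1008π²/2² - 8 ≈ 11.988
  n=3: λ₃ = 18.2268π²/2² - 8 ≈ 36.973
Since 2.0252π²/2² ≈ 4.997 < 8, λ₁ < 0.
The n=1 mode grows fastest (−λₙ is largest for n=1) → dominates.
Asymptotic: v ~ c₁ sin(πx/2) e^{3.003t} (exponential growth at rate −λ₁ ≈ 3.003).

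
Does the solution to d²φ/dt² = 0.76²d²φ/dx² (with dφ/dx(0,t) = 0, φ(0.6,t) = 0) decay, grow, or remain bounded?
φ oscillates (no decay). Energy is conserved; the solution oscillates indefinitely as standing waves.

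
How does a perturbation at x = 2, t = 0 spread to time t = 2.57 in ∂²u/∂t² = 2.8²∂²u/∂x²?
Domain of influence: [-5.196, 9.196]. Data at x = 2 spreads outward at speed 2.8.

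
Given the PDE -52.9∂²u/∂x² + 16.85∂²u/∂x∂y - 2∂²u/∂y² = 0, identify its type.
The second-order coefficients are A = -52.9, B = 16.85, C = -2. Since B² - 4AC = -139.2775 < 0, this is an elliptic PDE.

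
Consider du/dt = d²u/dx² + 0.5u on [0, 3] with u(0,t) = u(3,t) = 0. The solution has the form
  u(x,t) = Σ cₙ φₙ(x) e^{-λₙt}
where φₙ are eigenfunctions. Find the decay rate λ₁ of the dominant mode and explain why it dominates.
Eigenvalues: λₙ = n²π²/3² - 0.5.
First three modes:
  n=1: λ₁ = π²/3² - 0.5 ≈ 0.597
  n=2: λ₂ = 4π²/3² - 0.5 ≈ 3.886
  n=3: λ₃ = 9π²/3² - 0.5 ≈ 9.37
Since π²/3² ≈ 1.097 > 0.5, all λₙ > 0.
The n=1 mode decays slowest → dominates as t → ∞.
Asymptotic: u ~ c₁ sin(πx/3) e^{-λ₁t} with decay rate λ₁ ≈ 0.597.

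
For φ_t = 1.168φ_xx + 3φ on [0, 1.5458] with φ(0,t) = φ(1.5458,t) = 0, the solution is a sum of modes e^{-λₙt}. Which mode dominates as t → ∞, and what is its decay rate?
Eigenvalues: λₙ = 1.168n²π²/1.5458² - 3.
First three modes:
  n=1: λ₁ = 1.168π²/1.5458² - 3 ≈ 1.824
  n=2: λ₂ = 4.672π²/1.5458² - 3 ≈ 16.297
  n=3: λ₃ = 10.512π²/1.5458² - 3 ≈ 40.419
Since 1.168π²/1.5458² ≈ 4.824 > 3, all λₙ > 0.
The n=1 mode decays slowest → dominates as t → ∞.
Asymptotic: φ ~ c₁ sin(πx/1.5458) e^{-λ₁t} with decay rate λ₁ ≈ 1.824.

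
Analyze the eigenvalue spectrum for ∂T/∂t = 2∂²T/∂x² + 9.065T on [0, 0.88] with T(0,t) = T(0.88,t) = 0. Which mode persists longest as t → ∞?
Eigenvalues: λₙ = 2n²π²/0.88² - 9.065.
First three modes:
  n=1: λ₁ = 2π²/0.88² - 9.065 ≈ 16.425
  n=2: λ₂ = 8π²/0.88² - 9.065 ≈ 92.894
  n=3: λ₃ = 18π²/0.88² - 9.065 ≈ 220.342
Since 2π²/0.88² ≈ 25.49 > 9.065, all λₙ > 0.
The n=1 mode decays slowest → dominates as t → ∞.
Asymptotic: T ~ c₁ sin(πx/0.88) e^{-λ₁t} with decay rate λ₁ ≈ 16.425.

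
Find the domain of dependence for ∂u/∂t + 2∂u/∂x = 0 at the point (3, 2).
A single point: x = -1. The characteristic through (3, 2) is x - 2t = const, so x = 3 - 2·2 = -1.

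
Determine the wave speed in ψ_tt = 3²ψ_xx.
Speed = 3. Information travels along characteristics x = x₀ ± 3t.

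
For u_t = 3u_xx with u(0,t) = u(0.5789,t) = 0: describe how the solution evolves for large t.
u → 0. Heat diffuses out through both boundaries.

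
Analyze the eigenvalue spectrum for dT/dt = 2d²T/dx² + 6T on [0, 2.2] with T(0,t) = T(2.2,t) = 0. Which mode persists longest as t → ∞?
Eigenvalues: λₙ = 2n²π²/2.2² - 6.
First three modes:
  n=1: λ₁ = 2π²/2.2² - 6 ≈ -1.922
  n=2: λ₂ = 8π²/2.2² - 6 ≈ 10.313
  n=3: λ₃ = 18π²/2.2² - 6 ≈ 30.705
Since 2π²/2.2² ≈ 4.078 < 6, λ₁ < 0.
The n=1 mode grows fastest (−λₙ is largest for n=1) → dominates.
Asymptotic: T ~ c₁ sin(πx/2.2) e^{1.922t} (exponential growth at rate −λ₁ ≈ 1.922).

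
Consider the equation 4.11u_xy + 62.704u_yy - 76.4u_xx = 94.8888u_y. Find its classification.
Rewriting in standard form: -76.4u_xx + 4.11u_xy + 62.704u_yy - 94.8888u_y = 0. Hyperbolic. (A = -76.4, B = 4.11, C = 62.704 gives B² - 4AC = 19179.2345.)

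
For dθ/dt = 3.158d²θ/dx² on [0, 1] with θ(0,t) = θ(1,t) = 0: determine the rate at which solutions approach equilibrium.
Eigenvalues: λₙ = 3.158n²π².
First three modes:
  n=1: λ₁ = 3.158π² ≈ 31.168
  n=2: λ₂ = 12.632π² ≈ 124.673 (4× faster decay)
  n=3: λ₃ = 28.422π² ≈ 280.514 (9× faster decay)
As t → ∞, higher modes decay exponentially faster. The n=1 mode dominates: θ ~ c₁ sin(πx) e^{-λ₁t}.
Decay rate: λ₁ = 3.158π² ≈ 31.168.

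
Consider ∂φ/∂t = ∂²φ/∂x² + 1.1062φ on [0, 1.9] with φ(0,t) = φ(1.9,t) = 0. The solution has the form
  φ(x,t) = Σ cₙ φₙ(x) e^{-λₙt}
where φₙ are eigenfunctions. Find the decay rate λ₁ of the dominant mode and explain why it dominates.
Eigenvalues: λₙ = n²π²/1.9² - 1.1062.
First three modes:
  n=1: λ₁ = π²/1.9² - 1.1062 ≈ 1.628
  n=2: λ₂ = 4π²/1.9² - 1.1062 ≈ 9.83
  n=3: λ₃ = 9π²/1.9² - 1.1062 ≈ 23.499
Since π²/1.9² ≈ 2.734 > 1.1062, all λₙ > 0.
The n=1 mode decays slowest → dominates as t → ∞.
Asymptotic: φ ~ c₁ sin(πx/1.9) e^{-λ₁t} with decay rate λ₁ ≈ 1.628.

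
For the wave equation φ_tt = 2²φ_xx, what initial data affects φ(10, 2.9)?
Domain of dependence: [4.2, 15.8]. Signals travel at speed 2, so data within |x - 10| ≤ 2·2.9 = 5.8 can reach the point.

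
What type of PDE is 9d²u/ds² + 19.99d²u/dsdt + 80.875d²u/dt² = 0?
With A = 9, B = 19.99, C = 80.875, the discriminant is -2511.8999. This is an elliptic PDE.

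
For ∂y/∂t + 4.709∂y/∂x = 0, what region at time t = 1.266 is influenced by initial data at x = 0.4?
At x = 6.361594. The characteristic carries data from (0.4, 0) to (6.361594, 1.266).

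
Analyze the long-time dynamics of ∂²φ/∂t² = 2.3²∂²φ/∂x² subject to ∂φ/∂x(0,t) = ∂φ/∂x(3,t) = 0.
Long-time behavior: φ oscillates about a mean that drifts linearly in t (generically unbounded; no decay). There is no damping, so the nonconstant modes persist as standing waves (energy conserved, no decay). But with Neumann conditions at both ends the constant mode has eigenvalue 0: the spatial mean M(t) of φ satisfies M'' = 0, so M(t) = M(0) + M'(0)·t. Unless the initial velocity has zero mean (∫φ_t(x,0)dx = 0), the solution grows linearly in t (unbounded, though not exponentially); if it does have zero mean, the solution stays bounded and simply oscillates.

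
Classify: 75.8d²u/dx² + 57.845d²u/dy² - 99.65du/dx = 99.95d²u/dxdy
Rewriting in standard form: 75.8d²u/dx² - 99.95d²u/dxdy + 57.845d²u/dy² - 99.65du/dx = 0. Elliptic (discriminant = -7548.6015).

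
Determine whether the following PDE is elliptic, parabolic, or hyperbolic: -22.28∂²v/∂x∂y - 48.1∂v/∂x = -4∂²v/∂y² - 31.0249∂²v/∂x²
Rewriting in standard form: 31.0249∂²v/∂x² - 22.28∂²v/∂x∂y + 4∂²v/∂y² - 48.1∂v/∂x = 0. Coefficients: A = 31.0249, B = -22.28, C = 4. B² - 4AC = 0, which is zero, so the equation is parabolic.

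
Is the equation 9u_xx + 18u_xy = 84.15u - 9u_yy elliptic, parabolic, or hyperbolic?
Rewriting in standard form: 9u_xx + 18u_xy + 9u_yy - 84.15u = 0. Computing B² - 4AC with A = 9, B = 18, C = 9: discriminant = 0 (zero). Answer: parabolic.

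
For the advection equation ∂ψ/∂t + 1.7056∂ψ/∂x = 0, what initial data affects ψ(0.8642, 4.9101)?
A single point: x = -7.51046656. The characteristic through (0.8642, 4.9101) is x - 1.7056t = const, so x = 0.8642 - 1.7056·4.9101 = -7.51046656.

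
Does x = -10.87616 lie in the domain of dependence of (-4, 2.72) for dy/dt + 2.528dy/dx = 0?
Yes. The characteristic through (-4, 2.72) passes through x = -10.87616.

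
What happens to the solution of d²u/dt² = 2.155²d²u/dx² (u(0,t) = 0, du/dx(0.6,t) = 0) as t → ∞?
u oscillates (no decay). Energy is conserved; the solution oscillates indefinitely as standing waves.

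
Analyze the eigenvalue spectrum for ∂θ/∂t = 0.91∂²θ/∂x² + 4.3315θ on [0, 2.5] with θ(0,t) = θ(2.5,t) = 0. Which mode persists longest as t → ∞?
Eigenvalues: λₙ = 0.91n²π²/2.5² - 4.3315.
First three modes:
  n=1: λ₁ = 0.91π²/2.5² - 4.3315 ≈ -2.894
  n=2: λ₂ = 3.64π²/2.5² - 4.3315 ≈ 1.417
  n=3: λ₃ = 8.19π²/2.5² - 4.3315 ≈ 8.602
Since 0.91π²/2.5² ≈ 1.437 < 4.3315, λ₁ < 0.
The n=1 mode grows fastest (−λₙ is largest for n=1) → dominates.
Asymptotic: θ ~ c₁ sin(πx/2.5) e^{2.894t} (exponential growth at rate −λ₁ ≈ 2.894).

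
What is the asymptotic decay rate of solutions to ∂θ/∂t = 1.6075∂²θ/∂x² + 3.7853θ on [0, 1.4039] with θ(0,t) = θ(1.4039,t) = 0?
Eigenvalues: λₙ = 1.6075n²π²/1.4039² - 3.7853.
First three modes:
  n=1: λ₁ = 1.6075π²/1.4039² - 3.7853 ≈ 4.264
  n=2: λ₂ = 6.43π²/1.4039² - 3.7853 ≈ 28.413
  n=3: λ₃ = 14.4675π²/1.4039² - 3.7853 ≈ 68.662
Since 1.6075π²/1.4039² ≈ 8.05 > 3.7853, all λₙ > 0.
The n=1 mode decays slowest → dominates as t → ∞.
Asymptotic: θ ~ c₁ sin(πx/1.4039) e^{-λ₁t} with decay rate λ₁ ≈ 4.264.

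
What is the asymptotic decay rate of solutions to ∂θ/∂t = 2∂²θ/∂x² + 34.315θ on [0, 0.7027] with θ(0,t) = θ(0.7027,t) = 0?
Eigenvalues: λₙ = 2n²π²/0.7027² - 34.315.
First three modes:
  n=1: λ₁ = 2π²/0.7027² - 34.315 ≈ 5.66
  n=2: λ₂ = 8π²/0.7027² - 34.315 ≈ 125.586
  n=3: λ₃ = 18π²/0.7027² - 34.315 ≈ 325.461
Since 2π²/0.7027² ≈ 39.975 > 34.315, all λₙ > 0.
The n=1 mode decays slowest → dominates as t → ∞.
Asymptotic: θ ~ c₁ sin(πx/0.7027) e^{-λ₁t} with decay rate λ₁ ≈ 5.66.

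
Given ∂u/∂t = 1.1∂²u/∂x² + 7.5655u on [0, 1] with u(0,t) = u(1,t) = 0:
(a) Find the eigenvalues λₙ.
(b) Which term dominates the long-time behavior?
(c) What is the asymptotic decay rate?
Eigenvalues: λₙ = 1.1n²π²/1² - 7.5655.
First three modes:
  n=1: λ₁ = 1.1π² - 7.5655 ≈ 3.291
  n=2: λ₂ = 4.4π² - 7.5655 ≈ 35.861
  n=3: λ₃ = 9.9π² - 7.5655 ≈ 90.144
Since 1.1π² ≈ 10.857 > 7.5655, all λₙ > 0.
The n=1 mode decays slowest → dominates as t → ∞.
Asymptotic: u ~ c₁ sin(πx/1) e^{-λ₁t} with decay rate λ₁ ≈ 3.291.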